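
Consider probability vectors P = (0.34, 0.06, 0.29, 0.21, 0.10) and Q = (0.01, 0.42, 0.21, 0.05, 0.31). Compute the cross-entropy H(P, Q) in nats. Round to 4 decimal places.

2.8166 nats

H(P,Q) = −Σ p·ln q.
  −0.34·ln(0.01) = 1.56576
  −0.06·ln(0.42) = 0.05205
  −0.29·ln(0.21) = 0.45259
  −0.21·ln(0.05) = 0.62910
  −0.10·ln(0.31) = 0.11712
H(P,Q) = 2.8166 nats.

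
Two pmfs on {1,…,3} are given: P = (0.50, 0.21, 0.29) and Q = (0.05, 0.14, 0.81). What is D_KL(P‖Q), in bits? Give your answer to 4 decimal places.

D(P‖Q) = Σ p·log₂(p/q).
  0.50·log₂(0.50/0.05) = 1.66096
  0.21·log₂(0.21/0.14) = 0.12284
  0.29·log₂(0.29/0.81) = -0.42974
D(P‖Q) = 1.3541 bits.

1.3541 bits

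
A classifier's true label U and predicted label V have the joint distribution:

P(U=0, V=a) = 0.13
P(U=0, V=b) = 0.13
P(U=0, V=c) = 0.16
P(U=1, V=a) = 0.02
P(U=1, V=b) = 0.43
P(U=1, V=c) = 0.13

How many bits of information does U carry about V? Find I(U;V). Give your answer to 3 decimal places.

0.171 bits

Marginals: p(U) = (0.4200, 0.5800), p(V) = (0.1500, 0.5600, 0.2900).
I(U;V) = Σ p(x,y)·log₂[p(x,y)/(p(x)p(y))].
  (0,a): 0.13·log₂(2.0635) = 0.1359
  (0,b): 0.13·log₂(0.5527) = -0.1112
  (0,c): 0.16·log₂(1.3136) = 0.0630
  (1,a): 0.02·log₂(0.2299) = -0.0424
  (1,b): 0.43·log₂(1.3239) = 0.1741
  (1,c): 0.13·log₂(0.7729) = -0.0483
Sum = 0.171 bits.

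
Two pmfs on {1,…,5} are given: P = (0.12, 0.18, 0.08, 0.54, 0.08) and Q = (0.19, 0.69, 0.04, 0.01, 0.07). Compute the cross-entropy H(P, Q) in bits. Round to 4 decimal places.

H(P,Q) = −Σ p·log₂ q.
  −0.12·log₂(0.19) = 0.28751
  −0.18·log₂(0.69) = 0.09636
  −0.08·log₂(0.04) = 0.37151
  −0.54·log₂(0.01) = 3.58768
  −0.08·log₂(0.07) = 0.30692
H(P,Q) = 4.6500 bits.

4.6500 bits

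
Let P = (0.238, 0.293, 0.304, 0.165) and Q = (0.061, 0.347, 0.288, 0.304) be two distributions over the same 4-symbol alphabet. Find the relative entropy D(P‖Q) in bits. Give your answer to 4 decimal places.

D(P‖Q) = Σ p·log₂(p/q).
  0.238·log₂(0.238/0.061) = 0.46745
  0.293·log₂(0.293/0.347) = -0.07150
  0.304·log₂(0.304/0.288) = 0.02371
  0.165·log₂(0.165/0.304) = -0.14546
D(P‖Q) = 0.2742 bits.

0.2742 bits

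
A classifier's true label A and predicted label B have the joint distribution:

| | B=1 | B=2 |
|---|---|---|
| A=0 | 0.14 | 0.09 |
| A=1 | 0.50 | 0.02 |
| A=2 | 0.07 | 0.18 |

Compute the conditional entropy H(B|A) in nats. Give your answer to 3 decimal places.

0.387 nats

Chain rule: H(B|A) = H(A,B) − H(A).
Marginals: p(A) = (0.2300, 0.5200, 0.2500), p(B) = (0.7100, 0.2900).
H(A,B) = 1.4116 nats; H(A) = 1.0246 nats.
H(B|A) = 1.4116 − 1.0246 = 0.387 nats.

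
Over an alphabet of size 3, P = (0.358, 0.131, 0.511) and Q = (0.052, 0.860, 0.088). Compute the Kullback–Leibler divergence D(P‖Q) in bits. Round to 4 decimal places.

D(P‖Q) = Σ p·log₂(p/q).
  0.358·log₂(0.358/0.052) = 0.99645
  0.131·log₂(0.131/0.860) = -0.35563
  0.511·log₂(0.511/0.088) = 1.29679
D(P‖Q) = 1.9376 bits.

1.9376 bits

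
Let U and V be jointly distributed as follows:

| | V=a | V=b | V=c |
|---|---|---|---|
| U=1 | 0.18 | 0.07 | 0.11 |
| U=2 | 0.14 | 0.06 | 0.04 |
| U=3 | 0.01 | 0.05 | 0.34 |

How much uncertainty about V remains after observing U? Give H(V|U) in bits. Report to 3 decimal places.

Chain rule: H(V|U) = H(U,V) − H(U).
Marginals: p(U) = (0.3600, 0.2400, 0.4000), p(V) = (0.3300, 0.1800, 0.4900).
H(U,V) = 2.7023 bits; H(U) = 1.5535 bits.
H(V|U) = 2.7023 − 1.5535 = 1.149 bits.

1.149 bits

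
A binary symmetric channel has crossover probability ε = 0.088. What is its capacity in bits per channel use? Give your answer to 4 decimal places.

0.5702 bits

Binary symmetric channel: C = 1 − h₂(ε) where h₂ is the binary entropy function.
h₂(0.088) = −0.088·log₂0.088 − 0.912·log₂0.912 = 0.4298.
C = 1 − 0.4298 = 0.5702 bits per channel use.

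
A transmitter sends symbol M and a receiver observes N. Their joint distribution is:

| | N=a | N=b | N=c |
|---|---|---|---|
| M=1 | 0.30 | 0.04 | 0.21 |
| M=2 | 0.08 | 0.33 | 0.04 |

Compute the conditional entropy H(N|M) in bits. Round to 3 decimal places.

1.192 bits

Chain rule: H(N|M) = H(M,N) − H(M).
Marginals: p(M) = (0.5500, 0.4500), p(N) = (0.3800, 0.3700, 0.2500).
H(M,N) = 2.1848 bits; H(M) = 0.9928 bits.
H(N|M) = 2.1848 − 0.9928 = 1.192 bits.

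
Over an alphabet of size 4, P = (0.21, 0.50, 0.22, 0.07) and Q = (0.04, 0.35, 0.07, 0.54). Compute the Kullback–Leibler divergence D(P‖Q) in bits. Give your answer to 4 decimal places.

D(P‖Q) = Σ p·log₂(p/q).
  0.21·log₂(0.21/0.04) = 0.50239
  0.50·log₂(0.50/0.35) = 0.25729
  0.22·log₂(0.22/0.07) = 0.36346
  0.07·log₂(0.07/0.54) = -0.20633
D(P‖Q) = 0.9168 bits.

0.9168 bits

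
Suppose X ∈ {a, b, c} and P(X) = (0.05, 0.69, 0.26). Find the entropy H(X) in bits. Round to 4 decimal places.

H(X) = −Σ p·log₂ p.
  −(0.05)·log₂(0.05) = 0.21610
  −(0.69)·log₂(0.69) = 0.36938
  −(0.26)·log₂(0.26) = 0.50529
Sum: 0.21610 + 0.36938 + 0.50529 = 1.0908 bits.

1.0908 bits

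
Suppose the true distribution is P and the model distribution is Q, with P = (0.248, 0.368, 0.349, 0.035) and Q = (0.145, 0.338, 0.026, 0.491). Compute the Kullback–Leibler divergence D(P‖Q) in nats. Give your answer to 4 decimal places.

0.9783 nats

D(P‖Q) = Σ p·ln(p/q).
  0.248·ln(0.248/0.145) = 0.13310
  0.368·ln(0.368/0.338) = 0.03129
  0.349·ln(0.349/0.026) = 0.90634
  0.035·ln(0.035/0.491) = -0.09244
D(P‖Q) = 0.9783 nats.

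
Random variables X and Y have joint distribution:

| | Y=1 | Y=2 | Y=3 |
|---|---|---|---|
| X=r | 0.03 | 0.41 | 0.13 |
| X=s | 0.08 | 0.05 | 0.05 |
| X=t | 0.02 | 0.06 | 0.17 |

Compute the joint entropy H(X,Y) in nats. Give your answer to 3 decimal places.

1.786 nats

H(X,Y) = −Σ p(x,y)·ln p(x,y) over all 9 cells.
  cell (r,1): −0.03·ln0.03 = 0.1052
  cell (r,2): −0.41·ln0.41 = 0.3656
  cell (r,3): −0.13·ln0.13 = 0.2652
  cell (s,1): −0.08·ln0.08 = 0.2021
  cell (s,2): −0.05·ln0.05 = 0.1498
  cell (s,3): −0.05·ln0.05 = 0.1498
  cell (t,1): −0.02·ln0.02 = 0.0782
  cell (t,2): −0.06·ln0.06 = 0.1688
  cell (t,3): −0.17·ln0.17 = 0.3012
Sum = 1.786 nats.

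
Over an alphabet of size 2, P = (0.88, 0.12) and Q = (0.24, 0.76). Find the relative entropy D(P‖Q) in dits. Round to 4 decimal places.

0.4004 dits

D(P‖Q) = Σ p·log₁₀(p/q).
  0.88·log₁₀(0.88/0.24) = 0.49656
  0.12·log₁₀(0.12/0.76) = -0.09620
D(P‖Q) = 0.4004 dits.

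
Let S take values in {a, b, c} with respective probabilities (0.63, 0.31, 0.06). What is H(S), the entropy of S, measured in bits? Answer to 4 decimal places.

1.1873 bits

H(S) = −Σ p·log₂ p.
  −(0.63)·log₂(0.63) = 0.41994
  −(0.31)·log₂(0.31) = 0.52379
  −(0.06)·log₂(0.06) = 0.24353
Sum: 0.41994 + 0.52379 + 0.24353 = 1.1873 bits.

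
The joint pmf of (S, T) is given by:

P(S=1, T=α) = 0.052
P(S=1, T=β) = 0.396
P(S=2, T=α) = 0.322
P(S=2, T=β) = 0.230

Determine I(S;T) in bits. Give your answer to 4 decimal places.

0.1808 bits

Marginals: p(S) = (0.4480, 0.5520), p(T) = (0.3740, 0.6260).
I(S;T) = Σ p(x,y)·log₂[p(x,y)/(p(x)p(y))].
  (1,α): 0.052·log₂(0.3104) = -0.08778
  (1,β): 0.396·log₂(1.4120) = 0.19712
  (2,α): 0.322·log₂(1.5597) = 0.20649
  (2,β): 0.230·log₂(0.6656) = -0.13507
Sum = 0.1808 bits.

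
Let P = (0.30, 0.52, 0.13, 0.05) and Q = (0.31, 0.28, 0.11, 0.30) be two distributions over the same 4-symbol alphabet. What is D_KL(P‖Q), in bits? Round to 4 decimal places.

D(P‖Q) = Σ p·log₂(p/q).
  0.30·log₂(0.30/0.31) = -0.01419
  0.52·log₂(0.52/0.28) = 0.46440
  0.13·log₂(0.13/0.11) = 0.03133
  0.05·log₂(0.05/0.30) = -0.12925
D(P‖Q) = 0.3523 bits.

0.3523 bits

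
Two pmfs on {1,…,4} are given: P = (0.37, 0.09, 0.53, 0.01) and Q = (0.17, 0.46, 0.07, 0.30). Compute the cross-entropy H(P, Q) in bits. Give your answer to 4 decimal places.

3.0974 bits

H(P,Q) = −Σ p·log₂ q.
  −0.37·log₂(0.17) = 0.94587
  −0.09·log₂(0.46) = 0.10083
  −0.53·log₂(0.07) = 2.03335
  −0.01·log₂(0.30) = 0.01737
H(P,Q) = 3.0974 bits.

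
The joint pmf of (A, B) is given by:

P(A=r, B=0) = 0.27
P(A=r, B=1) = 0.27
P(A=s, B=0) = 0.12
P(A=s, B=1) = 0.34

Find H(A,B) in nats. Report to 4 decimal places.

1.3283 nats

H(A,B) = −Σ p(x,y)·ln p(x,y) over all 4 cells.
  cell (r,0): −0.27·ln0.27 = 0.35352
  cell (r,1): −0.27·ln0.27 = 0.35352
  cell (s,0): −0.12·ln0.12 = 0.25443
  cell (s,1): −0.34·ln0.34 = 0.36680
Sum = 1.3283 nats.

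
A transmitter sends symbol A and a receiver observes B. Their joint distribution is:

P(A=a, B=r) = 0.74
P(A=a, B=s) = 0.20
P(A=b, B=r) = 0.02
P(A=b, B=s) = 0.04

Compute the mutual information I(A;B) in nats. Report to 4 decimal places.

0.0263 nats

Marginals: p(A) = (0.9400, 0.0600), p(B) = (0.7600, 0.2400).
I(A;B) = Σ p(x,y)·ln[p(x,y)/(p(x)p(y))].
  (a,r): 0.74·ln(1.0358) = 0.02605
  (a,s): 0.20·ln(0.8865) = -0.02409
  (b,r): 0.02·ln(0.4386) = -0.01648
  (b,s): 0.04·ln(2.7778) = 0.04087
Sum = 0.0263 nats.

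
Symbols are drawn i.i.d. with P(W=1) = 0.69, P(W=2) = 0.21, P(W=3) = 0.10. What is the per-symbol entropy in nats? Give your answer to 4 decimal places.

0.8140 nats

H(W) = −Σ p·ln p.
  −(0.69)·ln(0.69) = 0.25603
  −(0.21)·ln(0.21) = 0.32774
  −(0.10)·ln(0.10) = 0.23026
Sum: 0.25603 + 0.32774 + 0.23026 = 0.8140 nats.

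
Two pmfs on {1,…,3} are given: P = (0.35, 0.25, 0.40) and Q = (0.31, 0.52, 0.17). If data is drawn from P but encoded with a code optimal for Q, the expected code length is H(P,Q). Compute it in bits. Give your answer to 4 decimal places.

1.8498 bits

H(P,Q) = −Σ p·log₂ q.
  −0.35·log₂(0.31) = 0.59138
  −0.25·log₂(0.52) = 0.23585
  −0.40·log₂(0.17) = 1.02256
H(P,Q) = 1.8498 bits.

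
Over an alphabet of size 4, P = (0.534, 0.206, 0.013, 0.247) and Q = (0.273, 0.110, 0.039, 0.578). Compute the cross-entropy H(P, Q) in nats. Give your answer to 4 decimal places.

1.3256 nats

H(P,Q) = −Σ p·ln q.
  −0.534·ln(0.273) = 0.69328
  −0.206·ln(0.110) = 0.45470
  −0.013·ln(0.039) = 0.04217
  −0.247·ln(0.578) = 0.13540
H(P,Q) = 1.3256 nats.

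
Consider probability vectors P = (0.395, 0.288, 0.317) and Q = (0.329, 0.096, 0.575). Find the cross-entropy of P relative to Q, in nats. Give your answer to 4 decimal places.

H(P,Q) = −Σ p·ln q.
  −0.395·ln(0.329) = 0.43912
  −0.288·ln(0.096) = 0.67490
  −0.317·ln(0.575) = 0.17542
H(P,Q) = 1.2894 nats.

1.2894 nats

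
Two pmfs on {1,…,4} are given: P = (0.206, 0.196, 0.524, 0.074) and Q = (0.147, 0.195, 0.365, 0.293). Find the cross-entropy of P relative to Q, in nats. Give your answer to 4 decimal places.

H(P,Q) = −Σ p·ln q.
  −0.206·ln(0.147) = 0.39497
  −0.196·ln(0.195) = 0.32041
  −0.524·ln(0.365) = 0.52812
  −0.074·ln(0.293) = 0.09084
H(P,Q) = 1.3343 nats.

1.3343 nats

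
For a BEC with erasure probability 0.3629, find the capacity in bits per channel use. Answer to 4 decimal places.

Binary erasure channel: capacity C = 1 − ε.
C = 1 − 0.3629 = 0.6371 bits per channel use.

0.6371 bits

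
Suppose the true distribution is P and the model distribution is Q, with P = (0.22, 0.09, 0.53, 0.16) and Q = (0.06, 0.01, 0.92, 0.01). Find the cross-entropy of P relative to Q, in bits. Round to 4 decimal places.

2.6177 bits

H(P,Q) = −Σ p·log₂ q.
  −0.22·log₂(0.06) = 0.89296
  −0.09·log₂(0.01) = 0.59795
  −0.53·log₂(0.92) = 0.06376
  −0.16·log₂(0.01) = 1.06302
H(P,Q) = 2.6177 bits.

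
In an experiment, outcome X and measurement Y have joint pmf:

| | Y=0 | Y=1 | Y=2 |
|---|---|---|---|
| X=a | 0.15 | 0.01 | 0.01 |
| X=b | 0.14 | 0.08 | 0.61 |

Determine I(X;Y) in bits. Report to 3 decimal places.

0.249 bits

Marginals: p(X) = (0.1700, 0.8300), p(Y) = (0.2900, 0.0900, 0.6200).
I(X;Y) = Σ p(x,y)·log₂[p(x,y)/(p(x)p(y))].
  (a,0): 0.15·log₂(3.0426) = 0.2408
  (a,1): 0.01·log₂(0.6536) = -0.0061
  (a,2): 0.01·log₂(0.0949) = -0.0340
  (b,0): 0.14·log₂(0.5816) = -0.1095
  (b,1): 0.08·log₂(1.0710) = 0.0079
  (b,2): 0.61·log₂(1.1854) = 0.1497
Sum = 0.249 bits.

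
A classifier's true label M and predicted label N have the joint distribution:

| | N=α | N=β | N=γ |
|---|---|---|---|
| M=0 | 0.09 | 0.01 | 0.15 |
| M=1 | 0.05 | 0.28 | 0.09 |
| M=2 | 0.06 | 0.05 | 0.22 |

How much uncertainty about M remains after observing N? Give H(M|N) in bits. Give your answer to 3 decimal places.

Marginals: p(M) = (0.2500, 0.4200, 0.3300), p(N) = (0.2000, 0.3400, 0.4600).
H(M|N) = Σ p(N) · H(M|N=·).
  N=α: p=0.2000, H(M|N=α) = 1.5395
  N=β: p=0.3400, H(M|N=β) = 0.7870
  N=γ: p=0.4600, H(M|N=γ) = 1.4966
Weighted sum = 1.264 bits.

1.264 bits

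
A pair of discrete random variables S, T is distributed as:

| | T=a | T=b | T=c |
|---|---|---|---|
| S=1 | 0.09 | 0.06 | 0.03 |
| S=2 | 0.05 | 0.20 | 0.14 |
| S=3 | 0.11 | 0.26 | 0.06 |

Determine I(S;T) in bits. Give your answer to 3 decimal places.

0.092 bits

Marginals: p(S) = (0.1800, 0.3900, 0.4300), p(T) = (0.2500, 0.5200, 0.2300).
I(S;T) = Σ p(x,y)·log₂[p(x,y)/(p(x)p(y))].
  (1,a): 0.09·log₂(2.0000) = 0.0900
  (1,b): 0.06·log₂(0.6410) = -0.0385
  (1,c): 0.03·log₂(0.7246) = -0.0139
  (2,a): 0.05·log₂(0.5128) = -0.0482
  (2,b): 0.20·log₂(0.9862) = -0.0040
  (2,c): 0.14·log₂(1.5608) = 0.0899
  (3,a): 0.11·log₂(1.0233) = 0.0036
  (3,b): 0.26·log₂(1.1628) = 0.0566
  (3,c): 0.06·log₂(0.6067) = -0.0433
Sum = 0.092 bits.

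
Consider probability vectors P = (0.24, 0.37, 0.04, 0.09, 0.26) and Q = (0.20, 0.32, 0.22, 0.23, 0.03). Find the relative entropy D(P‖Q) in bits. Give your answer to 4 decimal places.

D(P‖Q) = Σ p·log₂(p/q).
  0.24·log₂(0.24/0.20) = 0.06313
  0.37·log₂(0.37/0.32) = 0.07750
  0.04·log₂(0.04/0.22) = -0.09838
  0.09·log₂(0.09/0.23) = -0.12183
  0.26·log₂(0.26/0.03) = 0.81002
D(P‖Q) = 0.7304 bits.

0.7304 bits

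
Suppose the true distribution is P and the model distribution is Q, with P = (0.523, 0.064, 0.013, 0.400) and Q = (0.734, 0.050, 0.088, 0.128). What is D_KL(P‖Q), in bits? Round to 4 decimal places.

D(P‖Q) = Σ p·log₂(p/q).
  0.523·log₂(0.523/0.734) = -0.25573
  0.064·log₂(0.064/0.050) = 0.02279
  0.013·log₂(0.013/0.088) = -0.03587
  0.400·log₂(0.400/0.128) = 0.65754
D(P‖Q) = 0.3887 bits.

0.3887 bits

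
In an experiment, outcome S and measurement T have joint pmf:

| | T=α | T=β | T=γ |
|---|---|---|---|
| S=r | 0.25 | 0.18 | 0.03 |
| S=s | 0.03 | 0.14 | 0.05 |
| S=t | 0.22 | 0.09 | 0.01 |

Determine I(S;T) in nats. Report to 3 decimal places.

Marginals: p(S) = (0.4600, 0.2200, 0.3200), p(T) = (0.5000, 0.4100, 0.0900).
I(S;T) = H(S) + H(T) − H(S,T).
H(S) = 1.0549, H(T) = 0.9288, H(S,T) = 1.8865.
I(S;T) = 1.0549 + 0.9288 − 1.8865 = 0.097 nats.

0.097 nats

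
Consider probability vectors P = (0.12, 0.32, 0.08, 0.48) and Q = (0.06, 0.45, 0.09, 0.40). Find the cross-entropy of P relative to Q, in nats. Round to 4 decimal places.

1.2256 nats

H(P,Q) = −Σ p·ln q.
  −0.12·ln(0.06) = 0.33761
  −0.32·ln(0.45) = 0.25552
  −0.08·ln(0.09) = 0.19264
  −0.48·ln(0.40) = 0.43982
H(P,Q) = 1.2256 nats.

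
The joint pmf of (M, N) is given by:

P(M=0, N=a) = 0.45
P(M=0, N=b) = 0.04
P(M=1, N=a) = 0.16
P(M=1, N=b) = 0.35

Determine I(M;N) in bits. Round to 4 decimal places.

0.3072 bits

Marginals: p(M) = (0.4900, 0.5100), p(N) = (0.6100, 0.3900).
I(M;N) = H(M) + H(N) − H(M,N).
H(M) = 0.9997, H(N) = 0.9648, H(M,N) = 1.6573.
I(M;N) = 0.9997 + 0.9648 − 1.6573 = 0.3072 bits.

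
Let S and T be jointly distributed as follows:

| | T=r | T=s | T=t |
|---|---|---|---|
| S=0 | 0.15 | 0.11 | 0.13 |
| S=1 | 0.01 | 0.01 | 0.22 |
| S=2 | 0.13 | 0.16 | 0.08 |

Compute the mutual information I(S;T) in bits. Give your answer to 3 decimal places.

0.256 bits

Marginals: p(S) = (0.3900, 0.2400, 0.3700), p(T) = (0.2900, 0.2800, 0.4300).
I(S;T) = H(S) + H(T) − H(S,T).
H(S) = 1.5547, H(T) = 1.5557, H(S,T) = 2.8541.
I(S;T) = 1.5547 + 1.5557 − 2.8541 = 0.256 bits.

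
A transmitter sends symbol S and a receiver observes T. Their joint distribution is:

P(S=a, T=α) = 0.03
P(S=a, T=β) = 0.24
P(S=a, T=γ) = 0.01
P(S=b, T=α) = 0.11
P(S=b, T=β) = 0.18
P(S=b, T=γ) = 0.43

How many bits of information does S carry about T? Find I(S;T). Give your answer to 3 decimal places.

Marginals: p(S) = (0.2800, 0.7200), p(T) = (0.1400, 0.4200, 0.4400).
I(S;T) = Σ p(x,y)·log₂[p(x,y)/(p(x)p(y))].
  (a,α): 0.03·log₂(0.7653) = -0.0116
  (a,β): 0.24·log₂(2.0408) = 0.2470
  (a,γ): 0.01·log₂(0.0812) = -0.0362
  (b,α): 0.11·log₂(1.0913) = 0.0139
  (b,β): 0.18·log₂(0.5952) = -0.1347
  (b,γ): 0.43·log₂(1.3573) = 0.1895
Sum = 0.268 bits.

0.268 bits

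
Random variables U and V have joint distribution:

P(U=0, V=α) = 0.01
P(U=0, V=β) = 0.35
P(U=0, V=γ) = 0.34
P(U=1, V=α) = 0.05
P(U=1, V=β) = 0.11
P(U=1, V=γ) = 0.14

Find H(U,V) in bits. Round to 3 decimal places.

2.089 bits

H(U,V) = −Σ p(x,y)·log₂ p(x,y) over all 6 cells.
  cell (0,α): −0.01·log₂0.01 = 0.0664
  cell (0,β): −0.35·log₂0.35 = 0.5301
  cell (0,γ): −0.34·log₂0.34 = 0.5292
  cell (1,α): −0.05·log₂0.05 = 0.2161
  cell (1,β): −0.11·log₂0.11 = 0.3503
  cell (1,γ): −0.14·log₂0.14 = 0.3971
Sum = 2.089 bits.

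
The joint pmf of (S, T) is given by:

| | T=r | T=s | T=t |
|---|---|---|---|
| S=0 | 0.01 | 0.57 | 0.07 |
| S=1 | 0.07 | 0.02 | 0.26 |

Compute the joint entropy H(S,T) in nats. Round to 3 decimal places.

H(S,T) = −Σ p(x,y)·ln p(x,y) over all 6 cells.
  cell (0,r): −0.01·ln0.01 = 0.0461
  cell (0,s): −0.57·ln0.57 = 0.3204
  cell (0,t): −0.07·ln0.07 = 0.1861
  cell (1,r): −0.07·ln0.07 = 0.1861
  cell (1,s): −0.02·ln0.02 = 0.0782
  cell (1,t): −0.26·ln0.26 = 0.3502
Sum = 1.167 nats.

1.167 nats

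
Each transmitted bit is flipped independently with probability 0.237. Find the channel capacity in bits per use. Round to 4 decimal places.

0.2100 bits

Binary symmetric channel: C = 1 − h₂(ε) where h₂ is the binary entropy function.
h₂(0.237) = −0.237·log₂0.237 − 0.763·log₂0.763 = 0.7900.
C = 1 − 0.7900 = 0.2100 bits per channel use.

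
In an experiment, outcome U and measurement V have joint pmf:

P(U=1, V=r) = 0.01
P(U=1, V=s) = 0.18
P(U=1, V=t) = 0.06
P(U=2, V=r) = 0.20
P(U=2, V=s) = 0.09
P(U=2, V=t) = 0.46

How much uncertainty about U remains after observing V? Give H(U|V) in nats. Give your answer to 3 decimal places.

0.398 nats

Marginals: p(U) = (0.2500, 0.7500), p(V) = (0.2100, 0.2700, 0.5200).
H(U|V) = Σ p(V) · H(U|V=·).
  V=r: p=0.2100, H(U|V=r) = 0.1914
  V=s: p=0.2700, H(U|V=s) = 0.6365
  V=t: p=0.5200, H(U|V=t) = 0.3576
Weighted sum = 0.398 nats.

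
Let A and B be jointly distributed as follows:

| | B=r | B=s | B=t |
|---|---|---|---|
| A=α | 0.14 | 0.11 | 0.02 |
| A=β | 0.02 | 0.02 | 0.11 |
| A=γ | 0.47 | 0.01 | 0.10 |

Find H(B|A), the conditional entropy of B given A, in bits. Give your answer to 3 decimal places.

Marginals: p(A) = (0.2700, 0.1500, 0.5800), p(B) = (0.6300, 0.1400, 0.2300).
H(B|A) = Σ p(A) · H(B|A=·).
  A=α: p=0.2700, H(B|A=α) = 1.2972
  A=β: p=0.1500, H(B|A=β) = 1.1033
  A=γ: p=0.5800, H(B|A=γ) = 0.7841
Weighted sum = 0.971 bits.

0.971 bits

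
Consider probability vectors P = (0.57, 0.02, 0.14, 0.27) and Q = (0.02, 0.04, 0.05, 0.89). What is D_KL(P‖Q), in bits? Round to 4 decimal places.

D(P‖Q) = Σ p·log₂(p/q).
  0.57·log₂(0.57/0.02) = 2.75475
  0.02·log₂(0.02/0.04) = -0.02000
  0.14·log₂(0.14/0.05) = 0.20796
  0.27·log₂(0.27/0.89) = -0.46463
D(P‖Q) = 2.4781 bits.

2.4781 bits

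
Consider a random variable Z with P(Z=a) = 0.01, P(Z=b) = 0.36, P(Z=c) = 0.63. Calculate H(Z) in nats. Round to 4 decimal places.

H(Z) = −Σ p·ln p.
  −(0.01)·ln(0.01) = 0.04605
  −(0.36)·ln(0.36) = 0.36779
  −(0.63)·ln(0.63) = 0.29108
Sum: 0.04605 + 0.36779 + 0.29108 = 0.7049 nats.

0.7049 nats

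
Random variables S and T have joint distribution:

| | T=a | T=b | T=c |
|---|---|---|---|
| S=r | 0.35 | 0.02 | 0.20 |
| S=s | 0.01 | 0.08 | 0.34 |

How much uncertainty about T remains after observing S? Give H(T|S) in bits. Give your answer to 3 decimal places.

Chain rule: H(T|S) = H(S,T) − H(S).
Marginals: p(S) = (0.5700, 0.4300), p(T) = (0.3600, 0.1000, 0.5400).
H(S,T) = 1.9945 bits; H(S) = 0.9858 bits.
H(T|S) = 1.9945 − 0.9858 = 1.009 bits.

1.009 bits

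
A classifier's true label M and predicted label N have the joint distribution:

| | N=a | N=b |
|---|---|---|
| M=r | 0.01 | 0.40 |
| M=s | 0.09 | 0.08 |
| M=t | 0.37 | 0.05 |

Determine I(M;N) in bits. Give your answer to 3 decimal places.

0.539 bits

Marginals: p(M) = (0.4100, 0.1700, 0.4200), p(N) = (0.4700, 0.5300).
I(M;N) = H(M) + H(N) − H(M,N).
H(M) = 1.4876, H(N) = 0.9974, H(M,N) = 1.9462.
I(M;N) = 1.4876 + 0.9974 − 1.9462 = 0.539 bits.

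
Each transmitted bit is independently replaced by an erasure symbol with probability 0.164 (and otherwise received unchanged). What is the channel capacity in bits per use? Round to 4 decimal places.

Binary erasure channel: capacity C = 1 − ε.
C = 1 − 0.164 = 0.8360 bits per channel use.

0.8360 bits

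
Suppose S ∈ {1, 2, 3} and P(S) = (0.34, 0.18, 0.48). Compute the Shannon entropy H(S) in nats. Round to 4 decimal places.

1.0278 nats

H(S) = −Σ p·ln p.
  −(0.34)·ln(0.34) = 0.36680
  −(0.18)·ln(0.18) = 0.30866
  −(0.48)·ln(0.48) = 0.35231
Sum: 0.36680 + 0.30866 + 0.35231 = 1.0278 nats.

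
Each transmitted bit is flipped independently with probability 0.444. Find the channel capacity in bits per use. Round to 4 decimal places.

0.0091 bits

Binary symmetric channel: C = 1 − h₂(ε) where h₂ is the binary entropy function.
h₂(0.444) = −0.444·log₂0.444 − 0.556·log₂0.556 = 0.9909.
C = 1 − 0.9909 = 0.0091 bits per channel use.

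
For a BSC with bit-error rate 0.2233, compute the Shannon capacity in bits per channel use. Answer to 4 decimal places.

Binary symmetric channel: C = 1 − h₂(ε) where h₂ is the binary entropy function.
h₂(0.2233) = −0.2233·log₂0.2233 − 0.7767·log₂0.7767 = 0.7661.
C = 1 − 0.7661 = 0.2339 bits per channel use.

0.2339 bits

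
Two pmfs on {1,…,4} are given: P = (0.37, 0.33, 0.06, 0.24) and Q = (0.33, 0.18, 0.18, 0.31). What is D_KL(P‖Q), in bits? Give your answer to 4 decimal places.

0.1659 bits

D(P‖Q) = Σ p·log₂(p/q).
  0.37·log₂(0.37/0.33) = 0.06107
  0.33·log₂(0.33/0.18) = 0.28857
  0.06·log₂(0.06/0.18) = -0.09510
  0.24·log₂(0.24/0.31) = -0.08862
D(P‖Q) = 0.1659 bits.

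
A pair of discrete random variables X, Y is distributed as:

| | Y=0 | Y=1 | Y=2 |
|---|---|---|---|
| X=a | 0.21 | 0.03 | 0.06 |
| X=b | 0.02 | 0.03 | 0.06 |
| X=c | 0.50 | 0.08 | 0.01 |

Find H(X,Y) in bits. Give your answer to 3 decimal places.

2.234 bits

H(X,Y) = −Σ p(x,y)·log₂ p(x,y) over all 9 cells.
  cell (a,0): −0.21·log₂0.21 = 0.4728
  cell (a,1): −0.03·log₂0.03 = 0.1518
  cell (a,2): −0.06·log₂0.06 = 0.2435
  cell (b,0): −0.02·log₂0.02 = 0.1129
  cell (b,1): −0.03·log₂0.03 = 0.1518
  cell (b,2): −0.06·log₂0.06 = 0.2435
  cell (c,0): −0.50·log₂0.50 = 0.5000
  cell (c,1): −0.08·log₂0.08 = 0.2915
  cell (c,2): −0.01·log₂0.01 = 0.0664
Sum = 2.234 bits.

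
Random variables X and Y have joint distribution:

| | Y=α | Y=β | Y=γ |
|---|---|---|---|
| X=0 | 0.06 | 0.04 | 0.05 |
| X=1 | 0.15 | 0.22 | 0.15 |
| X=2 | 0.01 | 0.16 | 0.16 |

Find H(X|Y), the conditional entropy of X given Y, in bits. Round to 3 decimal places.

Chain rule: H(X|Y) = H(X,Y) − H(Y).
Marginals: p(X) = (0.1500, 0.5200, 0.3300), p(Y) = (0.2200, 0.4200, 0.3600).
H(X,Y) = 2.8595 bits; H(Y) = 1.5368 bits.
H(X|Y) = 2.8595 − 1.5368 = 1.323 bits.

1.323 bits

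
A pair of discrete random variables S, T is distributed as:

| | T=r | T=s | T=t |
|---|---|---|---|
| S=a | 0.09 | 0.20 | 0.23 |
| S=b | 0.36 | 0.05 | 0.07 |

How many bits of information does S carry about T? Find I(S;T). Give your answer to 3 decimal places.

0.258 bits

Marginals: p(S) = (0.5200, 0.4800), p(T) = (0.4500, 0.2500, 0.3000).
I(S;T) = H(S) + H(T) − H(S,T).
H(S) = 0.9988, H(T) = 1.5395, H(S,T) = 2.2800.
I(S;T) = 0.9988 + 1.5395 − 2.2800 = 0.258 bits.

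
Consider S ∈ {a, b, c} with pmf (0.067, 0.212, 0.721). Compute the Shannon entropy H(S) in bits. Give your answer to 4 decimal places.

H(S) = −Σ p·log₂ p.
  −(0.067)·log₂(0.067) = 0.26128
  −(0.212)·log₂(0.212) = 0.47443
  −(0.721)·log₂(0.721) = 0.34026
Sum: 0.26128 + 0.47443 + 0.34026 = 1.0760 bits.

1.0760 bits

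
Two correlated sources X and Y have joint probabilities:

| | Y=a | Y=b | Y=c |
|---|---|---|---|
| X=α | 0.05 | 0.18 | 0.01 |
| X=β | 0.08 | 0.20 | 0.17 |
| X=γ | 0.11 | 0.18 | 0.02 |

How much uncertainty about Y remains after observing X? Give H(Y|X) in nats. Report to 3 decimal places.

0.894 nats

Marginals: p(X) = (0.2400, 0.4500, 0.3100), p(Y) = (0.2400, 0.5600, 0.2000).
H(Y|X) = Σ p(X) · H(Y|X=·).
  X=α: p=0.2400, H(Y|X=α) = 0.6750
  X=β: p=0.4500, H(Y|X=β) = 1.0352
  X=γ: p=0.3100, H(Y|X=γ) = 0.8601
Weighted sum = 0.894 nats.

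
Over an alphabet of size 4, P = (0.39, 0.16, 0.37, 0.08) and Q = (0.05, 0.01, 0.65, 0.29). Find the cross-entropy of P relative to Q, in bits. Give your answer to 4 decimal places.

3.1214 bits

H(P,Q) = −Σ p·log₂ q.
  −0.39·log₂(0.05) = 1.68555
  −0.16·log₂(0.01) = 1.06302
  −0.37·log₂(0.65) = 0.22995
  −0.08·log₂(0.29) = 0.14287
H(P,Q) = 3.1214 bits.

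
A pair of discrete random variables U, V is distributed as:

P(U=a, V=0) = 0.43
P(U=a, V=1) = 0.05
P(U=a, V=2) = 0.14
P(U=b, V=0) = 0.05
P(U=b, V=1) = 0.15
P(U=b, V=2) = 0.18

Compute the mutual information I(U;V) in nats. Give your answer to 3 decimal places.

0.172 nats

Marginals: p(U) = (0.6200, 0.3800), p(V) = (0.4800, 0.2000, 0.3200).
I(U;V) = Σ p(x,y)·ln[p(x,y)/(p(x)p(y))].
  (a,0): 0.43·ln(1.4449) = 0.1583
  (a,1): 0.05·ln(0.4032) = -0.0454
  (a,2): 0.14·ln(0.7056) = -0.0488
  (b,0): 0.05·ln(0.2741) = -0.0647
  (b,1): 0.15·ln(1.9737) = 0.1020
  (b,2): 0.18·ln(1.4803) = 0.0706
Sum = 0.172 nats.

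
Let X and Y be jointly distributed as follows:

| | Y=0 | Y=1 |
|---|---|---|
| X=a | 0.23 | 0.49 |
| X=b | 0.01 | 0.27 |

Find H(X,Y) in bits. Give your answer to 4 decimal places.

1.5684 bits

H(X,Y) = −Σ p(x,y)·log₂ p(x,y) over all 4 cells.
  cell (a,0): −0.23·log₂0.23 = 0.48767
  cell (a,1): −0.49·log₂0.49 = 0.50428
  cell (b,0): −0.01·log₂0.01 = 0.06644
  cell (b,1): −0.27·log₂0.27 = 0.51002
Sum = 1.5684 bits.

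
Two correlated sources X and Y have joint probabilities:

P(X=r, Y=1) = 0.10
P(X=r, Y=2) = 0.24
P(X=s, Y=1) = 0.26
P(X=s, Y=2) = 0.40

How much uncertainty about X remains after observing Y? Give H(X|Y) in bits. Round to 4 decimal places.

Chain rule: H(X|Y) = H(X,Y) − H(Y).
Marginals: p(X) = (0.3400, 0.6600), p(Y) = (0.3600, 0.6400).
H(X,Y) = 1.8604 bits; H(Y) = 0.9427 bits.
H(X|Y) = 1.8604 − 0.9427 = 0.9177 bits.

0.9177 bits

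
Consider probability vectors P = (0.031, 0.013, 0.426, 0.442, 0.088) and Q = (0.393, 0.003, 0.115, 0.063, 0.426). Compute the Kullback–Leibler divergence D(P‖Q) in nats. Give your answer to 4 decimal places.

1.2205 nats

D(P‖Q) = Σ p·ln(p/q).
  0.031·ln(0.031/0.393) = -0.07873
  0.013·ln(0.013/0.003) = 0.01906
  0.426·ln(0.426/0.115) = 0.55785
  0.442·ln(0.442/0.063) = 0.86109
  0.088·ln(0.088/0.426) = -0.13879
D(P‖Q) = 1.2205 nats.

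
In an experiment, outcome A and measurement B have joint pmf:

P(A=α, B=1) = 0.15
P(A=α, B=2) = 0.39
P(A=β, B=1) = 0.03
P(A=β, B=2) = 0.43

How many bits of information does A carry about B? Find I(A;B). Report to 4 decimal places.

Marginals: p(A) = (0.5400, 0.4600), p(B) = (0.1800, 0.8200).
I(A;B) = H(A) + H(B) − H(A,B).
H(A) = 0.9954, H(B) = 0.6801, H(A,B) = 1.6157.
I(A;B) = 0.9954 + 0.6801 − 1.6157 = 0.0598 bits.

0.0598 bits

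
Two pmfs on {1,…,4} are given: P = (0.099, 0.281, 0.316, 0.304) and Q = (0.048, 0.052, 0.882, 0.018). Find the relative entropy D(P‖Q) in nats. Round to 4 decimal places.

D(P‖Q) = Σ p·ln(p/q).
  0.099·ln(0.099/0.048) = 0.07167
  0.281·ln(0.281/0.052) = 0.47408
  0.316·ln(0.316/0.882) = -0.32436
  0.304·ln(0.304/0.018) = 0.85930
D(P‖Q) = 1.0807 nats.

1.0807 nats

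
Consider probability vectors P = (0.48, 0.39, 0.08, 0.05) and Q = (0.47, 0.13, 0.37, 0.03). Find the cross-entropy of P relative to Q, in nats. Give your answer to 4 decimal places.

1.4130 nats

H(P,Q) = −Σ p·ln q.
  −0.48·ln(0.47) = 0.36241
  −0.39·ln(0.13) = 0.79569
  −0.08·ln(0.37) = 0.07954
  −0.05·ln(0.03) = 0.17533
H(P,Q) = 1.4130 nats.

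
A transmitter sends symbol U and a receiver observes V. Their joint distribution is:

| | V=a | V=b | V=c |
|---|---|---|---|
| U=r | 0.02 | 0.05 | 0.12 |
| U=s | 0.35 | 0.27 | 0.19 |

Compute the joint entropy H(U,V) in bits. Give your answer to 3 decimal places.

H(U,V) = −Σ p(x,y)·log₂ p(x,y) over all 6 cells.
  cell (r,a): −0.02·log₂0.02 = 0.1129
  cell (r,b): −0.05·log₂0.05 = 0.2161
  cell (r,c): −0.12·log₂0.12 = 0.3671
  cell (s,a): −0.35·log₂0.35 = 0.5301
  cell (s,b): −0.27·log₂0.27 = 0.5100
  cell (s,c): −0.19·log₂0.19 = 0.4552
Sum = 2.191 bits.

2.191 bits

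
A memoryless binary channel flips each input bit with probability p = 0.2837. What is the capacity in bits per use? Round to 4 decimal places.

0.1396 bits

Binary symmetric channel: C = 1 − h₂(ε) where h₂ is the binary entropy function.
h₂(0.2837) = −0.2837·log₂0.2837 − 0.7163·log₂0.7163 = 0.8604.
C = 1 − 0.8604 = 0.1396 bits per channel use.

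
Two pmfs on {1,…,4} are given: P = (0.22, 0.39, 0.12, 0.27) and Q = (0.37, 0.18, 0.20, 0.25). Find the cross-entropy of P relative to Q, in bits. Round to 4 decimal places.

H(P,Q) = −Σ p·log₂ q.
  −0.22·log₂(0.37) = 0.31557
  −0.39·log₂(0.18) = 0.96483
  −0.12·log₂(0.20) = 0.27863
  −0.27·log₂(0.25) = 0.54000
H(P,Q) = 2.0990 bits.

2.0990 bits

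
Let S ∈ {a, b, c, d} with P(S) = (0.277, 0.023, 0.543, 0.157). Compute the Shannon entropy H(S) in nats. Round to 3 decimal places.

1.065 nats

H(S) = −Σ p·ln p.
  −(0.277)·ln(0.277) = 0.3556
  −(0.023)·ln(0.023) = 0.0868
  −(0.543)·ln(0.543) = 0.3316
  −(0.157)·ln(0.157) = 0.2907
Sum: 0.3556 + 0.0868 + 0.3316 + 0.2907 = 1.065 nats.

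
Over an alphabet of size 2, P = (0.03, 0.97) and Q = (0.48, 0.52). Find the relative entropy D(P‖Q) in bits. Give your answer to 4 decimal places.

0.7525 bits

D(P‖Q) = Σ p·log₂(p/q).
  0.03·log₂(0.03/0.48) = -0.12000
  0.97·log₂(0.97/0.52) = 0.87249
D(P‖Q) = 0.7525 bits.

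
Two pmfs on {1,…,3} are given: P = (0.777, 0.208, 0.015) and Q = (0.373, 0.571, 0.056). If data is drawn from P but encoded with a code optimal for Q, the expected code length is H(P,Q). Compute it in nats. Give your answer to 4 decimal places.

0.9261 nats

H(P,Q) = −Σ p·ln q.
  −0.777·ln(0.373) = 0.76626
  −0.208·ln(0.571) = 0.11656
  −0.015·ln(0.056) = 0.04324
H(P,Q) = 0.9261 nats.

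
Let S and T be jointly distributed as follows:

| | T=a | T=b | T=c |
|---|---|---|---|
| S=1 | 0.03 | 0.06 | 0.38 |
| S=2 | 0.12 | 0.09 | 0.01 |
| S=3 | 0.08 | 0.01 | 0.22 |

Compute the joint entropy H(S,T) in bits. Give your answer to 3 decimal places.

H(S,T) = −Σ p(x,y)·log₂ p(x,y) over all 9 cells.
  cell (1,a): −0.03·log₂0.03 = 0.1518
  cell (1,b): −0.06·log₂0.06 = 0.2435
  cell (1,c): −0.38·log₂0.38 = 0.5305
  cell (2,a): −0.12·log₂0.12 = 0.3671
  cell (2,b): −0.09·log₂0.09 = 0.3127
  cell (2,c): −0.01·log₂0.01 = 0.0664
  cell (3,a): −0.08·log₂0.08 = 0.2915
  cell (3,b): −0.01·log₂0.01 = 0.0664
  cell (3,c): −0.22·log₂0.22 = 0.4806
Sum = 2.510 bits.

2.510 bits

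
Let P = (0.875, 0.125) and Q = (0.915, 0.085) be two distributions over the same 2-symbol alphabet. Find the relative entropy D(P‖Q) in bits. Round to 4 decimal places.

D(P‖Q) = Σ p·log₂(p/q).
  0.875·log₂(0.875/0.915) = -0.05643
  0.125·log₂(0.125/0.085) = 0.06955
D(P‖Q) = 0.0131 bits.

0.0131 bits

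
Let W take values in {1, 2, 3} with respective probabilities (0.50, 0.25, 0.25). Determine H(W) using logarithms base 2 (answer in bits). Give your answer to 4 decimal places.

H(W) = −Σ p·log₂ p.
  −(0.50)·log₂(0.50) = 0.50000
  −(0.25)·log₂(0.25) = 0.50000
  −(0.25)·log₂(0.25) = 0.50000
Sum: 0.50000 + 0.50000 + 0.50000 = 1.5000 bits.

1.5000 bits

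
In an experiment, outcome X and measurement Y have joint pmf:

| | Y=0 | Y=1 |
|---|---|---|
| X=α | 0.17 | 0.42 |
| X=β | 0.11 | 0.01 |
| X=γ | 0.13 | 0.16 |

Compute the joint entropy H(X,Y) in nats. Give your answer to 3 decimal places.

H(X,Y) = −Σ p(x,y)·ln p(x,y) over all 6 cells.
  cell (α,0): −0.17·ln0.17 = 0.3012
  cell (α,1): −0.42·ln0.42 = 0.3644
  cell (β,0): −0.11·ln0.11 = 0.2428
  cell (β,1): −0.01·ln0.01 = 0.0461
  cell (γ,0): −0.13·ln0.13 = 0.2652
  cell (γ,1): −0.16·ln0.16 = 0.2932
Sum = 1.513 nats.

1.513 nats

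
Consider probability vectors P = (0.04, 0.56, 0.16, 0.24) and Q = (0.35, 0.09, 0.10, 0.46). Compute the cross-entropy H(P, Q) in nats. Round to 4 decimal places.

1.9452 nats

H(P,Q) = −Σ p·ln q.
  −0.04·ln(0.35) = 0.04199
  −0.56·ln(0.09) = 1.34845
  −0.16·ln(0.10) = 0.36841
  −0.24·ln(0.46) = 0.18637
H(P,Q) = 1.9452 nats.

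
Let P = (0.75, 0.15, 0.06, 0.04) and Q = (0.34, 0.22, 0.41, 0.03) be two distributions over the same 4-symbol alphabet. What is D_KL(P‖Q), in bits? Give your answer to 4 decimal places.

0.6234 bits

D(P‖Q) = Σ p·log₂(p/q).
  0.75·log₂(0.75/0.34) = 0.85602
  0.15·log₂(0.15/0.22) = -0.08288
  0.06·log₂(0.06/0.41) = -0.16636
  0.04·log₂(0.04/0.03) = 0.01660
D(P‖Q) = 0.6234 bits.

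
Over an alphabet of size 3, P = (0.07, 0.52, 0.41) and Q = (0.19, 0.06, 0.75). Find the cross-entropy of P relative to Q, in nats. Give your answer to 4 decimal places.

1.6972 nats

H(P,Q) = −Σ p·ln q.
  −0.07·ln(0.19) = 0.11625
  −0.52·ln(0.06) = 1.46297
  −0.41·ln(0.75) = 0.11795
H(P,Q) = 1.6972 nats.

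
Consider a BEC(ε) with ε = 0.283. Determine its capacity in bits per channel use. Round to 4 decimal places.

0.7170 bits

Binary erasure channel: capacity C = 1 − ε.
C = 1 − 0.283 = 0.7170 bits per channel use.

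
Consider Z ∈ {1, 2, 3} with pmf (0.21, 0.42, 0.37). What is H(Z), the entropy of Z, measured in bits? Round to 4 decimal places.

H(Z) = −Σ p·log₂ p.
  −(0.21)·log₂(0.21) = 0.47282
  −(0.42)·log₂(0.42) = 0.52565
  −(0.37)·log₂(0.37) = 0.53073
Sum: 0.47282 + 0.52565 + 0.53073 = 1.5292 bits.

1.5292 bits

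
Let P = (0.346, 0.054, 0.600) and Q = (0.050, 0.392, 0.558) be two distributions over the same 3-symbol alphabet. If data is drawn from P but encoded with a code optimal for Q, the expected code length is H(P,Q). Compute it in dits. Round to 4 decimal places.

0.6241 dits

H(P,Q) = −Σ p·log₁₀ q.
  −0.346·log₁₀(0.050) = 0.45016
  −0.054·log₁₀(0.392) = 0.02196
  −0.600·log₁₀(0.558) = 0.15202
H(P,Q) = 0.6241 dits.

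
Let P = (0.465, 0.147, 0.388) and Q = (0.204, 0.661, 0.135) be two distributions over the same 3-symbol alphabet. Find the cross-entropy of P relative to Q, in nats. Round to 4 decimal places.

1.5770 nats

H(P,Q) = −Σ p·ln q.
  −0.465·ln(0.204) = 0.73918
  −0.147·ln(0.661) = 0.06086
  −0.388·ln(0.135) = 0.77696
H(P,Q) = 1.5770 nats.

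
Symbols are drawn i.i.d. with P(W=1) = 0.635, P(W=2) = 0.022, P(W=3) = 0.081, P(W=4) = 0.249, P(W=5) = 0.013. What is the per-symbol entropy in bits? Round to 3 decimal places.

H(W) = −Σ p·log₂ p.
  −(0.635)·log₂(0.635) = 0.4160
  −(0.022)·log₂(0.022) = 0.1211
  −(0.081)·log₂(0.081) = 0.2937
  −(0.249)·log₂(0.249) = 0.4994
  −(0.013)·log₂(0.013) = 0.0814
Sum: 0.4160 + 0.1211 + 0.2937 + 0.4994 + 0.0814 = 1.412 bits.

1.412 bits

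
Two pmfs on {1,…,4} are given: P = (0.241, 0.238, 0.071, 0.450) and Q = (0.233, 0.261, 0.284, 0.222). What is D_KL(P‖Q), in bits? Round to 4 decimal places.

0.2968 bits

D(P‖Q) = Σ p·log₂(p/q).
  0.241·log₂(0.241/0.233) = 0.01174
  0.238·log₂(0.238/0.261) = -0.03167
  0.071·log₂(0.071/0.284) = -0.14200
  0.450·log₂(0.450/0.222) = 0.45871
D(P‖Q) = 0.2968 bits.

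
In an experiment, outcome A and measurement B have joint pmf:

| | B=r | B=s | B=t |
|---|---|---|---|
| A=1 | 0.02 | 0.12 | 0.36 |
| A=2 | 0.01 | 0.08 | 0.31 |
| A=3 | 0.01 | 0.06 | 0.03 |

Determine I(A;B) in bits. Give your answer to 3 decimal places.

0.058 bits

Marginals: p(A) = (0.5000, 0.4000, 0.1000), p(B) = (0.0400, 0.2600, 0.7000).
I(A;B) = Σ p(x,y)·log₂[p(x,y)/(p(x)p(y))].
  (1,r): 0.02·log₂(1.0000) = 0.0000
  (1,s): 0.12·log₂(0.9231) = -0.0139
  (1,t): 0.36·log₂(1.0286) = 0.0146
  (2,r): 0.01·log₂(0.6250) = -0.0068
  (2,s): 0.08·log₂(0.7692) = -0.0303
  (2,t): 0.31·log₂(1.1071) = 0.0455
  (3,r): 0.01·log₂(2.5000) = 0.0132
  (3,s): 0.06·log₂(2.3077) = 0.0724
  (3,t): 0.03·log₂(0.4286) = -0.0367
Sum = 0.058 bits.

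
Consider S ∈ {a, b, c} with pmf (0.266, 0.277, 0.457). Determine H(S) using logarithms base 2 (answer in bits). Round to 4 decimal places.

H(S) = −Σ p·log₂ p.
  −(0.266)·log₂(0.266) = 0.50819
  −(0.277)·log₂(0.277) = 0.51302
  −(0.457)·log₂(0.457) = 0.51629
Sum: 0.50819 + 0.51302 + 0.51629 = 1.5375 bits.

1.5375 bits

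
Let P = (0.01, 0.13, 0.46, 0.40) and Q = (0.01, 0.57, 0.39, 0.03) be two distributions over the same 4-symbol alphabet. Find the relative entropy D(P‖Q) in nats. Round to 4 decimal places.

0.9199 nats

D(P‖Q) = Σ p·ln(p/q).
  0.01·ln(0.01/0.01) = 0.00000
  0.13·ln(0.13/0.57) = -0.19215
  0.46·ln(0.46/0.39) = 0.07594
  0.40·ln(0.40/0.03) = 1.03611
D(P‖Q) = 0.9199 nats.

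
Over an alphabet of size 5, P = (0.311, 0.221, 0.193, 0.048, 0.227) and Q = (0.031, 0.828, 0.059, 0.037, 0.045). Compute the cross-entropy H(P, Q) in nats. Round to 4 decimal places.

H(P,Q) = −Σ p·ln q.
  −0.311·ln(0.031) = 1.08034
  −0.221·ln(0.828) = 0.04171
  −0.193·ln(0.059) = 0.54623
  −0.048·ln(0.037) = 0.15825
  −0.227·ln(0.045) = 0.70395
H(P,Q) = 2.5305 nats.

2.5305 nats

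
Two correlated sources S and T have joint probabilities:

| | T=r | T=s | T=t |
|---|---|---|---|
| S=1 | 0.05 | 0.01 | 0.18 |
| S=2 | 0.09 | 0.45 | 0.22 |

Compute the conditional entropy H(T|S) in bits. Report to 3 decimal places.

1.244 bits

Chain rule: H(T|S) = H(S,T) − H(S).
Marginals: p(S) = (0.2400, 0.7600), p(T) = (0.1400, 0.4600, 0.4000).
H(S,T) = 2.0395 bits; H(S) = 0.7950 bits.
H(T|S) = 2.0395 − 0.7950 = 1.244 bits.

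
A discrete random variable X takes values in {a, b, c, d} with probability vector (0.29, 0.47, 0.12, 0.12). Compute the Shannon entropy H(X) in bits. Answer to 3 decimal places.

1.764 bits

H(X) = −Σ p·log₂ p.
  −(0.29)·log₂(0.29) = 0.5179
  −(0.47)·log₂(0.47) = 0.5120
  −(0.12)·log₂(0.12) = 0.3671
  −(0.12)·log₂(0.12) = 0.3671
Sum: 0.5179 + 0.5120 + 0.3671 + 0.3671 = 1.764 bits.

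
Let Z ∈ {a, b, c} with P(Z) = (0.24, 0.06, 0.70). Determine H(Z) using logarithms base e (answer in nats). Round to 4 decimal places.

H(Z) = −Σ p·ln p.
  −(0.24)·ln(0.24) = 0.34251
  −(0.06)·ln(0.06) = 0.16880
  −(0.70)·ln(0.70) = 0.24967
Sum: 0.34251 + 0.16880 + 0.24967 = 0.7610 nats.

0.7610 nats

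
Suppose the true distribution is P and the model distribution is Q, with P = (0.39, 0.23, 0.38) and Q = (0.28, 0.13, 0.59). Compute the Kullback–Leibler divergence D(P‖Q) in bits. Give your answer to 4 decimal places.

0.1346 bits

D(P‖Q) = Σ p·log₂(p/q).
  0.39·log₂(0.39/0.28) = 0.18644
  0.23·log₂(0.23/0.13) = 0.18932
  0.38·log₂(0.38/0.59) = -0.24119
D(P‖Q) = 0.1346 bits.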